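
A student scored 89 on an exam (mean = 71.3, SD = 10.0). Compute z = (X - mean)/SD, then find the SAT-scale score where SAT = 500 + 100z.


z = (X - mean) / SD = (89 - 71.3) / 10.0
z = 17.7 / 10.0
z = 1.77
SAT-scale = SAT = 500 + 100z
Carry z at full precision (z = 17.7 / 10.0) into the conversion:
SAT-scale = 500 + 100 * (17.7 / 10.0) = 500 + 1770 / 10.0
SAT-scale = 500 + 177.0
SAT-scale = 677.0

677.0


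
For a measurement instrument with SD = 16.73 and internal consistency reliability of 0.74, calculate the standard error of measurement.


SEM = SD * sqrt(1 - rxx)
SEM = 16.73 * sqrt(1 - 0.74)
SEM = 16.73 * sqrt(0.26) = 16.73 * 0.509902
SEM = 8.5307

8.5307


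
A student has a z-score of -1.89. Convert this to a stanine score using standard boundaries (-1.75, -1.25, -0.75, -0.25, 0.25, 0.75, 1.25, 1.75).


Stanine boundaries: [-1.75, -1.25, -0.75, -0.25, 0.25, 0.75, 1.25, 1.75]
z = -1.89
Check each boundary:
  z < -1.75
  z < -1.25
  z < -0.75
  z < -0.25
  z < 0.25
  z < 0.75
  z < 1.25
  z < 1.75
Highest qualifying boundary gives stanine = 1

1


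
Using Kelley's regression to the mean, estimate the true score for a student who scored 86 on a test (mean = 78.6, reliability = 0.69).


T_est = rxx * X + (1 - rxx) * mean
T_est = 0.69 * 86 + 0.31 * 78.6
T_est = 59.34 + 24.366
T_est = 83.706

83.706


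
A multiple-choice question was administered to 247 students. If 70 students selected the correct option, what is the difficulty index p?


Item difficulty p = number correct / total examinees
p = 70 / 247
p = 0.2834

0.2834


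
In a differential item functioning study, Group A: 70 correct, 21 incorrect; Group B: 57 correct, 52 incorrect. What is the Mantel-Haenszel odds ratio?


Odds_A = 70/21 = 3.3333
Odds_B = 57/52 = 1.0962
OR = Odds_A / Odds_B = 3.3333 / 1.0962
Exactly, OR = (70 * 52) / (21 * 57) = 3640 / 1197
OR = 3.0409

3.0409


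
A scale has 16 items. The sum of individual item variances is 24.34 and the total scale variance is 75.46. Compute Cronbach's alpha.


alpha = (k/(k-1)) * (1 - sum(si^2)/s_total^2)
= (16/15) * (1 - 24.34/75.46)
alpha = 0.7226

0.7226


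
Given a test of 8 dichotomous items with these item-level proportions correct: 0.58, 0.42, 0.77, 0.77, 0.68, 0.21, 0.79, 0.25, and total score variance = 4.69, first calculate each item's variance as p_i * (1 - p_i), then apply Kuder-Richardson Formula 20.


For each item, compute p_i * q_i:
  Item 1: 0.58 * 0.42 = 0.2436
  Item 2: 0.42 * 0.58 = 0.2436
  Item 3: 0.77 * 0.23 = 0.1771
  Item 4: 0.77 * 0.23 = 0.1771
  Item 5: 0.68 * 0.32 = 0.2176
  Item 6: 0.21 * 0.79 = 0.1659
  Item 7: 0.79 * 0.21 = 0.1659
  Item 8: 0.25 * 0.75 = 0.1875
Sum(p_i * q_i) = 0.2436 + 0.2436 + 0.1771 + 0.1771 + 0.2176 + 0.1659 + 0.1659 + 0.1875 = 1.5783
KR-20 = (k/(k-1)) * (1 - Sum(p_i*q_i) / Var_total)
= (8/7) * (1 - 1.5783/4.69)
= 1.1429 * 0.6635
KR-20 = 0.7583

0.7583


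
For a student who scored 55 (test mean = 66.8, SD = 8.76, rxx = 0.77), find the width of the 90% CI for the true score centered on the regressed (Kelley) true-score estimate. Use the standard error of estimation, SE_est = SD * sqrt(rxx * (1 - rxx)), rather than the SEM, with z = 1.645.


True score estimate = 0.77*55 + 0.23*66.8 = 57.714
SE_est = SD * sqrt(rxx * (1 - rxx)) = 8.76 * sqrt(0.77 * 0.23) = 8.76 * sqrt(0.1771) = 3.686493
CI = T_est +/- z * SE_est, so width = 2 * z * SE_est = 2 * 1.645 * 3.686493
Width = 12.1286

12.1286


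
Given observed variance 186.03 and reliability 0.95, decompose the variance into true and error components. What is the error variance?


var_true = rxx * var_obs = 0.95 * 186.03 = 176.7285
var_error = var_obs - var_true
var_error = 186.03 - 176.7285
var_error = 9.3015

9.3015


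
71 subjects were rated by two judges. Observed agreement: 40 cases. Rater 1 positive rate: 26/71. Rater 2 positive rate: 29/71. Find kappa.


P_o = 40/71 = 0.56338
P_e = (26*29 + 45*42) / 5041 = 0.524499
kappa = (P_o - P_e) / (1 - P_e)
kappa = (0.56338 - 0.524499) / (1 - 0.524499)
kappa = 0.0818

0.0818


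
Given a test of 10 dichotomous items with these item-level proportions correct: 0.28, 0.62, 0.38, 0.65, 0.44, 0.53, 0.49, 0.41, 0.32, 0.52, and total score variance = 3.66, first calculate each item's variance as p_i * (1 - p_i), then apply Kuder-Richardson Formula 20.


For each item, compute p_i * q_i:
  Item 1: 0.28 * 0.72 = 0.2016
  Item 2: 0.62 * 0.38 = 0.2356
  Item 3: 0.38 * 0.62 = 0.2356
  Item 4: 0.65 * 0.35 = 0.2275
  Item 5: 0.44 * 0.56 = 0.2464
  Item 6: 0.53 * 0.47 = 0.2491
  Item 7: 0.49 * 0.51 = 0.2499
  Item 8: 0.41 * 0.59 = 0.2419
  Item 9: 0.32 * 0.68 = 0.2176
  Item 10: 0.52 * 0.48 = 0.2496
Sum(p_i * q_i) = 0.2016 + 0.2356 + 0.2356 + 0.2275 + 0.2464 + 0.2491 + 0.2499 + 0.2419 + 0.2176 + 0.2496 = 2.3548
KR-20 = (k/(k-1)) * (1 - Sum(p_i*q_i) / Var_total)
= (10/9) * (1 - 2.3548/3.66)
= 1.1111 * 0.3566
KR-20 = 0.3962

0.3962


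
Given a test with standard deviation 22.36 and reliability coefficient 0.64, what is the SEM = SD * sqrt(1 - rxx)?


SEM = SD * sqrt(1 - rxx)
SEM = 22.36 * sqrt(1 - 0.64)
SEM = 22.36 * sqrt(0.36) = 22.36 * 0.6
SEM = 13.416

13.416


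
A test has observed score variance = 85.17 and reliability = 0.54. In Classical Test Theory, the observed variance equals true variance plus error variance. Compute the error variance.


var_true = rxx * var_obs = 0.54 * 85.17 = 45.9918
var_error = var_obs - var_true
var_error = 85.17 - 45.9918
var_error = 39.1782

39.1782


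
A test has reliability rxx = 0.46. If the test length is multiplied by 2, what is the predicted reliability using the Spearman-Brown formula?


r_new = (n * rxx) / (1 + (n-1) * rxx)
r_new = (2 * 0.46) / (1 + 1 * 0.46)
r_new = 0.92 / 1.46
r_new = 0.6301

0.6301


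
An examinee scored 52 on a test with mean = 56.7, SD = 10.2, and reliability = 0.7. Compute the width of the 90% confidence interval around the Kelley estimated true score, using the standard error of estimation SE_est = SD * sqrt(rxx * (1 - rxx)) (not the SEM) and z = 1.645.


True score estimate = 0.7*52 + 0.3*56.7 = 53.41
SE_est = SD * sqrt(rxx * (1 - rxx)) = 10.2 * sqrt(0.7 * 0.3) = 10.2 * sqrt(0.21) = 4.674227
CI = T_est +/- z * SE_est, so width = 2 * z * SE_est = 2 * 1.645 * 4.674227
Width = 15.3782

15.3782


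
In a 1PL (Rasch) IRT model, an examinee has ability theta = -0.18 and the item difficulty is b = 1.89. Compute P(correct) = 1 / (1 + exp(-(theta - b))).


theta - b = -0.18 - 1.89 = -2.07
exp(-(theta - b)) = exp(2.07) = 7.9248
P = 1 / (1 + 7.9248)
P = 0.112

0.112


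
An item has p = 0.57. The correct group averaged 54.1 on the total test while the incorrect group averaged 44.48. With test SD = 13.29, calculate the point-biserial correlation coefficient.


q = 1 - p = 0.43
rpb = ((M1 - M0) / SD) * sqrt(p * q)
rpb = ((54.1 - 44.48) / 13.29) * sqrt(0.57 * 0.43)
rpb = 0.3584

0.3584


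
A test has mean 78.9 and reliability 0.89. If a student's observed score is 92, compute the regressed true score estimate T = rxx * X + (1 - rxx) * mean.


T_est = rxx * X + (1 - rxx) * mean
T_est = 0.89 * 92 + 0.11 * 78.9
T_est = 81.88 + 8.679
T_est = 90.559

90.559


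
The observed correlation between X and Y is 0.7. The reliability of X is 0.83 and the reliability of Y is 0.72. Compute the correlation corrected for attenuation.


r_corrected = rxy / sqrt(rxx * ryy)
= 0.7 / sqrt(0.83 * 0.72)
= 0.7 / sqrt(0.5976)
= 0.7 / 0.773046
r_corrected = 0.9055

0.9055


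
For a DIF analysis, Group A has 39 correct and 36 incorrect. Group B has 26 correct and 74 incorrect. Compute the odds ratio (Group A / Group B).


Odds_A = 39/36 = 1.0833
Odds_B = 26/74 = 0.3514
OR = Odds_A / Odds_B = 1.0833 / 0.3514
Exactly, OR = (39 * 74) / (36 * 26) = 2886 / 936
OR = 3.0833

3.0833


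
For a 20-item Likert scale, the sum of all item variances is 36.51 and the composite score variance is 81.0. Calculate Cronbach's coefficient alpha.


alpha = (k/(k-1)) * (1 - sum(si^2)/s_total^2)
= (20/19) * (1 - 36.51/81.0)
alpha = 0.5782

0.5782


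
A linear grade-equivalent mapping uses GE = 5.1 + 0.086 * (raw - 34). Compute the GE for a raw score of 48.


raw - median = 48 - 34 = 14
slope * diff = 0.086 * 14 = 1.204
GE = 5.1 + 1.204
GE = 6.304

6.304


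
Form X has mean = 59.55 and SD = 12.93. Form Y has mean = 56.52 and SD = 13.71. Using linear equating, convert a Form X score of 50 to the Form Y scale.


slope = SD_Y / SD_X = 13.71 / 12.93 ~ 1.0603
intercept = mean_Y - slope * mean_X = 56.52 - (13.71 / 12.93) * 59.55 ~ -6.6223
Y = slope * X + intercept. To avoid rounding drift from the rounded slope/intercept, evaluate the equivalent form Y = mean_Y + SD_Y * (X - mean_X) / SD_X at full precision:
Y = 56.52 + 13.71 * (50 - 59.55) / 12.93
Y = 56.52 - 13.71 * 9.55 / 12.93
Y = 56.52 - 130.9305 / 12.93
Y = 56.52 - 10.1261
Y = 46.3939

46.3939


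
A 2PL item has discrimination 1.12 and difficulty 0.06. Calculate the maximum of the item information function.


For 2PL, max info at theta = b = 0.06
I_max = a^2 / 4 = 1.12^2 / 4
= 1.2544 / 4
I_max = 0.3136

0.3136


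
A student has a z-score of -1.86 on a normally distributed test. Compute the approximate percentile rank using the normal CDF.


CDF(z) = 0.5 * (1 + erf(z/sqrt(2)))
erf(-1.3152) = -0.9371
CDF = 0.0314
Percentile rank = 0.0314 * 100 = 3.14

3.14


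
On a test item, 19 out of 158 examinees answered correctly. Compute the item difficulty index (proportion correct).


Item difficulty p = number correct / total examinees
p = 19 / 158
p = 0.1203

0.1203


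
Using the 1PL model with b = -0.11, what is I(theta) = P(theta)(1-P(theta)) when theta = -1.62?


P = 1/(1+exp(-(-1.62--0.11))) = 0.1809
I = P*(1-P) = 0.1809 * 0.8191
I = 0.1482

0.1482


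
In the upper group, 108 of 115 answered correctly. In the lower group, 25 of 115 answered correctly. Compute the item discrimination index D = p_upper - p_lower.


p_upper = 108/115 = 0.9391
p_lower = 25/115 = 0.2174
D = 0.9391 - 0.2174 = 0.7217

0.7217


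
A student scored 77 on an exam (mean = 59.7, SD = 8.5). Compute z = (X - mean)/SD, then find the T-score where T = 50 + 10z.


z = (X - mean) / SD = (77 - 59.7) / 8.5
z = 17.3 / 8.5
z = 2.0353
T-score = T = 50 + 10z
Carry z at full precision (z = 17.3 / 8.5) into the conversion:
T-score = 50 + 10 * (17.3 / 8.5) = 50 + 173 / 8.5
T-score = 50 + 20.3529
T-score = 70.3529

70.3529


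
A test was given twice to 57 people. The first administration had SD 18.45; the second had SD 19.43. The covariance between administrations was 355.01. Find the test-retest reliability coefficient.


r = cov(X,Y) / (SD_X * SD_Y)
r = 355.01 / (18.45 * 19.43)
r = 355.01 / 358.4835
r = 0.9903

0.9903


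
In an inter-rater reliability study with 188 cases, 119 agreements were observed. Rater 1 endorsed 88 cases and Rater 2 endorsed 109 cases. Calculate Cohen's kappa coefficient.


P_o = 119/188 = 0.632979
P_e = (88*109 + 100*79) / 35344 = 0.494907
kappa = (P_o - P_e) / (1 - P_e)
kappa = (0.632979 - 0.494907) / (1 - 0.494907)
kappa = 0.2734

0.2734


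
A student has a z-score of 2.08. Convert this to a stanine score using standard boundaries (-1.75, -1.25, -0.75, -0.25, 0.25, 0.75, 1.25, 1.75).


Stanine boundaries: [-1.75, -1.25, -0.75, -0.25, 0.25, 0.75, 1.25, 1.75]
z = 2.08
Check each boundary:
  z >= -1.75 -> could be stanine 2
  z >= -1.25 -> could be stanine 3
  z >= -0.75 -> could be stanine 4
  z >= -0.25 -> could be stanine 5
  z >= 0.25 -> could be stanine 6
  z >= 0.75 -> could be stanine 7
  z >= 1.25 -> could be stanine 8
  z >= 1.75 -> could be stanine 9
Highest qualifying boundary gives stanine = 9

9


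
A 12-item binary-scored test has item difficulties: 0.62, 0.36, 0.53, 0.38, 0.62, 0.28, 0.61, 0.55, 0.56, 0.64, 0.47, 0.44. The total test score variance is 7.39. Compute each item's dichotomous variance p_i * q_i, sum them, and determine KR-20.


For each item, compute p_i * q_i:
  Item 1: 0.62 * 0.38 = 0.2356
  Item 2: 0.36 * 0.64 = 0.2304
  Item 3: 0.53 * 0.47 = 0.2491
  Item 4: 0.38 * 0.62 = 0.2356
  Item 5: 0.62 * 0.38 = 0.2356
  Item 6: 0.28 * 0.72 = 0.2016
  Item 7: 0.61 * 0.39 = 0.2379
  Item 8: 0.55 * 0.45 = 0.2475
  Item 9: 0.56 * 0.44 = 0.2464
  Item 10: 0.64 * 0.36 = 0.2304
  Item 11: 0.47 * 0.53 = 0.2491
  Item 12: 0.44 * 0.56 = 0.2464
Sum(p_i * q_i) = 0.2356 + 0.2304 + 0.2491 + 0.2356 + 0.2356 + 0.2016 + 0.2379 + 0.2475 + 0.2464 + 0.2304 + 0.2491 + 0.2464 = 2.8456
KR-20 = (k/(k-1)) * (1 - Sum(p_i*q_i) / Var_total)
= (12/11) * (1 - 2.8456/7.39)
= 1.0909 * 0.6149
KR-20 = 0.6708

0.6708


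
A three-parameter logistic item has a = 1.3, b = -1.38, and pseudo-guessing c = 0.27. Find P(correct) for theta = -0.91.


logit = 1.3*(-0.91 - -1.38) = 0.611
P* = 1/(1 + exp(-0.611)) = 0.6482
P = 0.27 + (1 - 0.27) * 0.6482
P = 0.7432

0.7432


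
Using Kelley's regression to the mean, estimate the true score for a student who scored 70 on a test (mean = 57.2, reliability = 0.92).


T_est = rxx * X + (1 - rxx) * mean
T_est = 0.92 * 70 + 0.08 * 57.2
T_est = 64.4 + 4.576
T_est = 68.976

68.976


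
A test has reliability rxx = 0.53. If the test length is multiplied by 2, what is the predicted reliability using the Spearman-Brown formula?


r_new = (n * rxx) / (1 + (n-1) * rxx)
r_new = (2 * 0.53) / (1 + 1 * 0.53)
r_new = 1.06 / 1.53
r_new = 0.6928

0.6928


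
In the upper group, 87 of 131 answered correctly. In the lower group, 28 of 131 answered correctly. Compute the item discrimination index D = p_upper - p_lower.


p_upper = 87/131 = 0.6641
p_lower = 28/131 = 0.2137
D = 0.6641 - 0.2137 = 0.4504

0.4504


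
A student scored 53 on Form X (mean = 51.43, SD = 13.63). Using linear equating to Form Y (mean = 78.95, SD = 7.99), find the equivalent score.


slope = SD_Y / SD_X = 7.99 / 13.63 ~ 0.5862
intercept = mean_Y - slope * mean_X = 78.95 - (7.99 / 13.63) * 51.43 ~ 48.8014
Y = slope * X + intercept. To avoid rounding drift from the rounded slope/intercept, evaluate the equivalent form Y = mean_Y + SD_Y * (X - mean_X) / SD_X at full precision:
Y = 78.95 + 7.99 * (53 - 51.43) / 13.63
Y = 78.95 + 7.99 * 1.57 / 13.63
Y = 78.95 + 12.5443 / 13.63
Y = 78.95 + 0.9203
Y = 79.8703

79.8703


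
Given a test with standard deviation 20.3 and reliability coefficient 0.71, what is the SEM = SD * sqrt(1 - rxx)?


SEM = SD * sqrt(1 - rxx)
SEM = 20.3 * sqrt(1 - 0.71)
SEM = 20.3 * sqrt(0.29) = 20.3 * 0.538516
SEM = 10.9319

10.9319


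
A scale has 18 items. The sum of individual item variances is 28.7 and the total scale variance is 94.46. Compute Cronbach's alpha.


alpha = (k/(k-1)) * (1 - sum(si^2)/s_total^2)
= (18/17) * (1 - 28.7/94.46)
alpha = 0.7371

0.7371


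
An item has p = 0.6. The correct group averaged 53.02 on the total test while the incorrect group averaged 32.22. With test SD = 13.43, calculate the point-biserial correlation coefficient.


q = 1 - p = 0.4
rpb = ((M1 - M0) / SD) * sqrt(p * q)
rpb = ((53.02 - 32.22) / 13.43) * sqrt(0.6 * 0.4)
rpb = 0.7587

0.7587


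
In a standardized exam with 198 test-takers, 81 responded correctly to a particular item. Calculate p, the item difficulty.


Item difficulty p = number correct / total examinees
p = 81 / 198
p = 0.4091

0.4091


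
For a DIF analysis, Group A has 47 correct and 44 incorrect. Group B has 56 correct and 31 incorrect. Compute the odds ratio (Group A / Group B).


Odds_A = 47/44 = 1.0682
Odds_B = 56/31 = 1.8065
OR = Odds_A / Odds_B = 1.0682 / 1.8065
Exactly, OR = (47 * 31) / (44 * 56) = 1457 / 2464
OR = 0.5913

0.5913


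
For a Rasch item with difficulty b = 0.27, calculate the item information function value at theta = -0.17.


P = 1/(1+exp(-(-0.17-0.27))) = 0.3917
I = P*(1-P) = 0.3917 * 0.6083
I = 0.2383

0.2383


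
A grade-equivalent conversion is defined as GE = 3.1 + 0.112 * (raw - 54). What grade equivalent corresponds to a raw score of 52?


raw - median = 52 - 54 = -2
slope * diff = 0.112 * -2 = -0.224
GE = 3.1 + -0.224
GE = 2.876

2.876


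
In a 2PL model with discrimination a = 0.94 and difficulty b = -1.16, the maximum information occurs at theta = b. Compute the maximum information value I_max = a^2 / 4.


For 2PL, max info at theta = b = -1.16
I_max = a^2 / 4 = 0.94^2 / 4
= 0.8836 / 4
I_max = 0.2209

0.2209


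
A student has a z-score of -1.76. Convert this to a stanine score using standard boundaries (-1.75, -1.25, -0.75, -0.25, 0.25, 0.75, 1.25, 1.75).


Stanine boundaries: [-1.75, -1.25, -0.75, -0.25, 0.25, 0.75, 1.25, 1.75]
z = -1.76
Check each boundary:
  z < -1.75
  z < -1.25
  z < -0.75
  z < -0.25
  z < 0.25
  z < 0.75
  z < 1.25
  z < 1.75
Highest qualifying boundary gives stanine = 1

1


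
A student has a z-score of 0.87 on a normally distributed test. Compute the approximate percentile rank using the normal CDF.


CDF(z) = 0.5 * (1 + erf(z/sqrt(2)))
erf(0.6152) = 0.6157
CDF = 0.8078
Percentile rank = 0.8078 * 100 = 80.78

80.78


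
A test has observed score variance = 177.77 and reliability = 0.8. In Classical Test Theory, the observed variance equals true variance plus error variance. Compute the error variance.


var_true = rxx * var_obs = 0.8 * 177.77 = 142.216
var_error = var_obs - var_true
var_error = 177.77 - 142.216
var_error = 35.554

35.554


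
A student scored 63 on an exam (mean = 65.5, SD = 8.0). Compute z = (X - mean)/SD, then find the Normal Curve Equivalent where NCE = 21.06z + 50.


z = (X - mean) / SD = (63 - 65.5) / 8.0
z = -2.5 / 8.0
z = -0.3125
NCE = NCE = 21.06z + 50
Carry z at full precision (z = -2.5 / 8.0) into the conversion:
NCE = 21.06 * (-2.5 / 8.0) + 50 = -52.65 / 8.0 + 50
NCE = -6.5812 + 50
NCE = 43.4188

43.4188


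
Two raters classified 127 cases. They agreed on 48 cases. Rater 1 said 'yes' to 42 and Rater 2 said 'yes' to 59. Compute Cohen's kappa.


P_o = 48/127 = 0.377953
P_e = (42*59 + 85*68) / 16129 = 0.511997
kappa = (P_o - P_e) / (1 - P_e)
kappa = (0.377953 - 0.511997) / (1 - 0.511997)
kappa = -0.2747

-0.2747


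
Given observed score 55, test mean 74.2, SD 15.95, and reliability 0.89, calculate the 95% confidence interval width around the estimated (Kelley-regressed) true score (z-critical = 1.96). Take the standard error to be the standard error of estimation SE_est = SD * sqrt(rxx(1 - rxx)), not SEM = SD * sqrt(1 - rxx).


True score estimate = 0.89*55 + 0.11*74.2 = 57.112
SE_est = SD * sqrt(rxx * (1 - rxx)) = 15.95 * sqrt(0.89 * 0.11) = 15.95 * sqrt(0.0979) = 4.990592
CI = T_est +/- z * SE_est, so width = 2 * z * SE_est = 2 * 1.96 * 4.990592
Width = 19.5631

19.5631


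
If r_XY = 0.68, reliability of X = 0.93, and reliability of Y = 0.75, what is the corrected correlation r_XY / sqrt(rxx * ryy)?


r_corrected = rxy / sqrt(rxx * ryy)
= 0.68 / sqrt(0.93 * 0.75)
= 0.68 / sqrt(0.6975)
= 0.68 / 0.835165
r_corrected = 0.8142

0.8142


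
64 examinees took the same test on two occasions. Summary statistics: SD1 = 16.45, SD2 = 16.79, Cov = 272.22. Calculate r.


r = cov(X,Y) / (SD_X * SD_Y)
r = 272.22 / (16.45 * 16.79)
r = 272.22 / 276.1955
r = 0.9856

0.9856


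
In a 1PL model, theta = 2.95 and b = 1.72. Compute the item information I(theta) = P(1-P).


P = 1/(1+exp(-(2.95-1.72))) = 0.7738
I = P*(1-P) = 0.7738 * 0.2262
I = 0.175

0.175


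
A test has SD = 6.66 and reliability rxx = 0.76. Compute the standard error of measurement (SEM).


SEM = SD * sqrt(1 - rxx)
SEM = 6.66 * sqrt(1 - 0.76)
SEM = 6.66 * sqrt(0.24) = 6.66 * 0.489898
SEM = 3.2627

3.2627


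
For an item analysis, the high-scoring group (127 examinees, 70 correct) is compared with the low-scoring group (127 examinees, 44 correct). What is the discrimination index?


p_upper = 70/127 = 0.5512
p_lower = 44/127 = 0.3465
D = 0.5512 - 0.3465 = 0.2047

0.2047


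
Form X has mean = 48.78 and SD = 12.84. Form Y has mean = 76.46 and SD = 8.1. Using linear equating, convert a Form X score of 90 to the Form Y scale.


slope = SD_Y / SD_X = 8.1 / 12.84 ~ 0.6308
intercept = mean_Y - slope * mean_X = 76.46 - (8.1 / 12.84) * 48.78 ~ 45.6876
Y = slope * X + intercept. To avoid rounding drift from the rounded slope/intercept, evaluate the equivalent form Y = mean_Y + SD_Y * (X - mean_X) / SD_X at full precision:
Y = 76.46 + 8.1 * (90 - 48.78) / 12.84
Y = 76.46 + 8.1 * 41.22 / 12.84
Y = 76.46 + 333.882 / 12.84
Y = 76.46 + 26.0033
Y = 102.4633

102.4633


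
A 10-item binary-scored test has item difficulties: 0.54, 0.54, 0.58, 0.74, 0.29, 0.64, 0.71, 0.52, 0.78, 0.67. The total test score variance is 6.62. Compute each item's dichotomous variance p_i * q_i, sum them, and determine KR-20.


For each item, compute p_i * q_i:
  Item 1: 0.54 * 0.46 = 0.2484
  Item 2: 0.54 * 0.46 = 0.2484
  Item 3: 0.58 * 0.42 = 0.2436
  Item 4: 0.74 * 0.26 = 0.1924
  Item 5: 0.29 * 0.71 = 0.2059
  Item 6: 0.64 * 0.36 = 0.2304
  Item 7: 0.71 * 0.29 = 0.2059
  Item 8: 0.52 * 0.48 = 0.2496
  Item 9: 0.78 * 0.22 = 0.1716
  Item 10: 0.67 * 0.33 = 0.2211
Sum(p_i * q_i) = 0.2484 + 0.2484 + 0.2436 + 0.1924 + 0.2059 + 0.2304 + 0.2059 + 0.2496 + 0.1716 + 0.2211 = 2.2173
KR-20 = (k/(k-1)) * (1 - Sum(p_i*q_i) / Var_total)
= (10/9) * (1 - 2.2173/6.62)
= 1.1111 * 0.6651
KR-20 = 0.739

0.739


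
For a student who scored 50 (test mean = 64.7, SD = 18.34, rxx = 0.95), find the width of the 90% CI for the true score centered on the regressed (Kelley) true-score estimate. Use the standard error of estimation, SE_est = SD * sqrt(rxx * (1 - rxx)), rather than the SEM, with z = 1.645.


True score estimate = 0.95*50 + 0.05*64.7 = 50.735
SE_est = SD * sqrt(rxx * (1 - rxx)) = 18.34 * sqrt(0.95 * 0.05) = 18.34 * sqrt(0.0475) = 3.99711
CI = T_est +/- z * SE_est, so width = 2 * z * SE_est = 2 * 1.645 * 3.99711
Width = 13.1505

13.1505


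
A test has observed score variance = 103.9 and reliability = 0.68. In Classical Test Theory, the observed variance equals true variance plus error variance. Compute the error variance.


var_true = rxx * var_obs = 0.68 * 103.9 = 70.652
var_error = var_obs - var_true
var_error = 103.9 - 70.652
var_error = 33.248

33.248


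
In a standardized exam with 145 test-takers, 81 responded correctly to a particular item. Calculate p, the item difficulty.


Item difficulty p = number correct / total examinees
p = 81 / 145
p = 0.5586

0.5586


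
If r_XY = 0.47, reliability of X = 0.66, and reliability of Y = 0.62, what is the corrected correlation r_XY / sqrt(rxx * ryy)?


r_corrected = rxy / sqrt(rxx * ryy)
= 0.47 / sqrt(0.66 * 0.62)
= 0.47 / sqrt(0.4092)
= 0.47 / 0.639687
r_corrected = 0.7347

0.7347


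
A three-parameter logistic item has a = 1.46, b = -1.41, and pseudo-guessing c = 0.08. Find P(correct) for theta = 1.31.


logit = 1.46*(1.31 - -1.41) = 3.9712
P* = 1/(1 + exp(-3.9712)) = 0.9815
P = 0.08 + (1 - 0.08) * 0.9815
P = 0.983

0.983


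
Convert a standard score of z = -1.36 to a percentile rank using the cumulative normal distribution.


CDF(z) = 0.5 * (1 + erf(z/sqrt(2)))
erf(-0.9617) = -0.8262
CDF = 0.0869
Percentile rank = 0.0869 * 100 = 8.69

8.69


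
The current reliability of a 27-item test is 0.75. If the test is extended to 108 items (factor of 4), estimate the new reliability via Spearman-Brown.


r_new = (n * rxx) / (1 + (n-1) * rxx)
r_new = (4 * 0.75) / (1 + 3 * 0.75)
r_new = 3.0 / 3.25
r_new = 0.9231

0.9231


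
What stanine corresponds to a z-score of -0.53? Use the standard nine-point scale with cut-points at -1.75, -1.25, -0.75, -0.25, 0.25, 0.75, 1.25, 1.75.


Stanine boundaries: [-1.75, -1.25, -0.75, -0.25, 0.25, 0.75, 1.25, 1.75]
z = -0.53
Check each boundary:
  z >= -1.75 -> could be stanine 2
  z >= -1.25 -> could be stanine 3
  z >= -0.75 -> could be stanine 4
  z < -0.25
  z < 0.25
  z < 0.75
  z < 1.25
  z < 1.75
Highest qualifying boundary gives stanine = 4

4


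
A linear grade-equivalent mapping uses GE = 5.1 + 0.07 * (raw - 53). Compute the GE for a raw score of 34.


raw - median = 34 - 53 = -19
slope * diff = 0.07 * -19 = -1.33
GE = 5.1 + -1.33
GE = 3.77

3.77


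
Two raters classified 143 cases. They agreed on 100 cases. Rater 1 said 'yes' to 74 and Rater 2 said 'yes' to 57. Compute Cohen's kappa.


P_o = 100/143 = 0.699301
P_e = (74*57 + 69*86) / 20449 = 0.496455
kappa = (P_o - P_e) / (1 - P_e)
kappa = (0.699301 - 0.496455) / (1 - 0.496455)
kappa = 0.4028

0.4028


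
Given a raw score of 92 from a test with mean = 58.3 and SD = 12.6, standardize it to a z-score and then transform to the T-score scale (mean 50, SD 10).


z = (X - mean) / SD = (92 - 58.3) / 12.6
z = 33.7 / 12.6
z = 2.6746
T-score = T = 50 + 10z
Carry z at full precision (z = 33.7 / 12.6) into the conversion:
T-score = 50 + 10 * (33.7 / 12.6) = 50 + 337 / 12.6
T-score = 50 + 26.746
T-score = 76.746

76.746


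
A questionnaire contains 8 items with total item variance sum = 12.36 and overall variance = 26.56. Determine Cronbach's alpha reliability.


alpha = (k/(k-1)) * (1 - sum(si^2)/s_total^2)
= (8/7) * (1 - 12.36/26.56)
alpha = 0.611

0.611


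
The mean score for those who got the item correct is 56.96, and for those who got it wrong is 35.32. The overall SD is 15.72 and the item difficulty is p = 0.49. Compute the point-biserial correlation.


q = 1 - p = 0.51
rpb = ((M1 - M0) / SD) * sqrt(p * q)
rpb = ((56.96 - 35.32) / 15.72) * sqrt(0.49 * 0.51)
rpb = 0.6882

0.6882


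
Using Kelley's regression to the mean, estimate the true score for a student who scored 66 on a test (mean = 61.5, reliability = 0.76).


T_est = rxx * X + (1 - rxx) * mean
T_est = 0.76 * 66 + 0.24 * 61.5
T_est = 50.16 + 14.76
T_est = 64.92

64.92


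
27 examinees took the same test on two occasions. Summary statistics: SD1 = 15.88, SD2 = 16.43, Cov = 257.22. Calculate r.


r = cov(X,Y) / (SD_X * SD_Y)
r = 257.22 / (15.88 * 16.43)
r = 257.22 / 260.9084
r = 0.9859

0.9859


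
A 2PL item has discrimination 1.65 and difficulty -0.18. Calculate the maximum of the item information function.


For 2PL, max info at theta = b = -0.18
I_max = a^2 / 4 = 1.65^2 / 4
= 2.7225 / 4
I_max = 0.6806

0.6806


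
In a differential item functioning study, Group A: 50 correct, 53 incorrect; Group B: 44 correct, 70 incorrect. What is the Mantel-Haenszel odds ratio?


Odds_A = 50/53 = 0.9434
Odds_B = 44/70 = 0.6286
OR = Odds_A / Odds_B = 0.9434 / 0.6286
Exactly, OR = (50 * 70) / (53 * 44) = 3500 / 2332
OR = 1.5009

1.5009


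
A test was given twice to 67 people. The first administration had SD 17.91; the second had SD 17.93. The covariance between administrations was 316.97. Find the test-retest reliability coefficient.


r = cov(X,Y) / (SD_X * SD_Y)
r = 316.97 / (17.91 * 17.93)
r = 316.97 / 321.1263
r = 0.9871

0.9871


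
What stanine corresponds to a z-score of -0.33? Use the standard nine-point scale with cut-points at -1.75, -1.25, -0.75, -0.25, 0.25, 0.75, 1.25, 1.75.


Stanine boundaries: [-1.75, -1.25, -0.75, -0.25, 0.25, 0.75, 1.25, 1.75]
z = -0.33
Check each boundary:
  z >= -1.75 -> could be stanine 2
  z >= -1.25 -> could be stanine 3
  z >= -0.75 -> could be stanine 4
  z < -0.25
  z < 0.25
  z < 0.75
  z < 1.25
  z < 1.75
Highest qualifying boundary gives stanine = 4

4


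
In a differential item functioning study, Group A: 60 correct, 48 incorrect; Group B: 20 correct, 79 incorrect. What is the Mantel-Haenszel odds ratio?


Odds_A = 60/48 = 1.25
Odds_B = 20/79 = 0.2532
OR = Odds_A / Odds_B = 1.25 / 0.2532
Exactly, OR = (60 * 79) / (48 * 20) = 4740 / 960
OR = 4.9375

4.9375


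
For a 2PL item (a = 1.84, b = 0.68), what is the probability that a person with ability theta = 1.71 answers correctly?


a*(theta - b) = 1.84 * (1.71 - 0.68) = 1.8952
exp(-1.8952) = 0.1503
P = 1 / (1 + 0.1503)
P = 0.8693

0.8693


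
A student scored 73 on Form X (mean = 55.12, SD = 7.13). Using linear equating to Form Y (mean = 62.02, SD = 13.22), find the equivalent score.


slope = SD_Y / SD_X = 13.22 / 7.13 ~ 1.8541
intercept = mean_Y - slope * mean_X = 62.02 - (13.22 / 7.13) * 55.12 ~ -40.1801
Y = slope * X + intercept. To avoid rounding drift from the rounded slope/intercept, evaluate the equivalent form Y = mean_Y + SD_Y * (X - mean_X) / SD_X at full precision:
Y = 62.02 + 13.22 * (73 - 55.12) / 7.13
Y = 62.02 + 13.22 * 17.88 / 7.13
Y = 62.02 + 236.3736 / 7.13
Y = 62.02 + 33.152
Y = 95.172

95.172


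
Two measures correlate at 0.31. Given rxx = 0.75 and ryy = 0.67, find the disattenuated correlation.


r_corrected = rxy / sqrt(rxx * ryy)
= 0.31 / sqrt(0.75 * 0.67)
= 0.31 / sqrt(0.5025)
= 0.31 / 0.708872
r_corrected = 0.4373

0.4373


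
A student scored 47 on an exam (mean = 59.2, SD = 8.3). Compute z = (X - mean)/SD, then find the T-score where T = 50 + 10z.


z = (X - mean) / SD = (47 - 59.2) / 8.3
z = -12.2 / 8.3
z = -1.4699
T-score = T = 50 + 10z
Carry z at full precision (z = -12.2 / 8.3) into the conversion:
T-score = 50 + 10 * (-12.2 / 8.3) = 50 + -122 / 8.3
T-score = 50 + -14.6988
T-score = 35.3012

35.3012


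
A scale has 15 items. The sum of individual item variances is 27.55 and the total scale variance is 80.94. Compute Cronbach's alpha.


alpha = (k/(k-1)) * (1 - sum(si^2)/s_total^2)
= (15/14) * (1 - 27.55/80.94)
alpha = 0.7067

0.7067


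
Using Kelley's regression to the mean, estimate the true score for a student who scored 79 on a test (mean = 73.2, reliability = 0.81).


T_est = rxx * X + (1 - rxx) * mean
T_est = 0.81 * 79 + 0.19 * 73.2
T_est = 63.99 + 13.908
T_est = 77.898

77.898


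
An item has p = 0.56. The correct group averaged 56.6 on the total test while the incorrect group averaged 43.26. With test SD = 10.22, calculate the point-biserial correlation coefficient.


q = 1 - p = 0.44
rpb = ((M1 - M0) / SD) * sqrt(p * q)
rpb = ((56.6 - 43.26) / 10.22) * sqrt(0.56 * 0.44)
rpb = 0.6479

0.6479


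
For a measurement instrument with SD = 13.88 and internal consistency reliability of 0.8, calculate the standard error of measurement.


SEM = SD * sqrt(1 - rxx)
SEM = 13.88 * sqrt(1 - 0.8)
SEM = 13.88 * sqrt(0.2) = 13.88 * 0.447214
SEM = 6.2073

6.2073


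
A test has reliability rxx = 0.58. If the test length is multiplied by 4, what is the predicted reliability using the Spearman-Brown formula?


r_new = (n * rxx) / (1 + (n-1) * rxx)
r_new = (4 * 0.58) / (1 + 3 * 0.58)
r_new = 2.32 / 2.74
r_new = 0.8467

0.8467


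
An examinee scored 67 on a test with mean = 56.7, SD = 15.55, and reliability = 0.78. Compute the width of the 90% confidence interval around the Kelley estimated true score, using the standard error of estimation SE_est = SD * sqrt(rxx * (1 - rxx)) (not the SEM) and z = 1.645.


True score estimate = 0.78*67 + 0.22*56.7 = 64.734
SE_est = SD * sqrt(rxx * (1 - rxx)) = 15.55 * sqrt(0.78 * 0.22) = 15.55 * sqrt(0.1716) = 6.44153
CI = T_est +/- z * SE_est, so width = 2 * z * SE_est = 2 * 1.645 * 6.44153
Width = 21.1926

21.1926


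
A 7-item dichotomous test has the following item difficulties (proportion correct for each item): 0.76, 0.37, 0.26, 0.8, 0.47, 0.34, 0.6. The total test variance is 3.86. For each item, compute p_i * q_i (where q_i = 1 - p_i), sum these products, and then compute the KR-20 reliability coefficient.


For each item, compute p_i * q_i:
  Item 1: 0.76 * 0.24 = 0.1824
  Item 2: 0.37 * 0.63 = 0.2331
  Item 3: 0.26 * 0.74 = 0.1924
  Item 4: 0.8 * 0.2 = 0.16
  Item 5: 0.47 * 0.53 = 0.2491
  Item 6: 0.34 * 0.66 = 0.2244
  Item 7: 0.6 * 0.4 = 0.24
Sum(p_i * q_i) = 0.1824 + 0.2331 + 0.1924 + 0.16 + 0.2491 + 0.2244 + 0.24 = 1.4814
KR-20 = (k/(k-1)) * (1 - Sum(p_i*q_i) / Var_total)
= (7/6) * (1 - 1.4814/3.86)
= 1.1667 * 0.6162
KR-20 = 0.7189

0.7189


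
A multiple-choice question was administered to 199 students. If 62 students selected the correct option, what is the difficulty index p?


Item difficulty p = number correct / total examinees
p = 62 / 199
p = 0.3116

0.3116


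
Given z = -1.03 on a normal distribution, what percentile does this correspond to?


CDF(z) = 0.5 * (1 + erf(z/sqrt(2)))
erf(-0.7283) = -0.697
CDF = 0.1515
Percentile rank = 0.1515 * 100 = 15.15

15.15


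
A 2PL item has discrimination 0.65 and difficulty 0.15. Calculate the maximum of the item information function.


For 2PL, max info at theta = b = 0.15
I_max = a^2 / 4 = 0.65^2 / 4
= 0.4225 / 4
I_max = 0.1056

0.1056


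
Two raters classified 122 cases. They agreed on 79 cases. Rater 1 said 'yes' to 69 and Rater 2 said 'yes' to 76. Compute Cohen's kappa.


P_o = 79/122 = 0.647541
P_e = (69*76 + 53*46) / 14884 = 0.516125
kappa = (P_o - P_e) / (1 - P_e)
kappa = (0.647541 - 0.516125) / (1 - 0.516125)
kappa = 0.2716

0.2716


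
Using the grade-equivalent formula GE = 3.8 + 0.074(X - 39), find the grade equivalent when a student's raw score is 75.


raw - median = 75 - 39 = 36
slope * diff = 0.074 * 36 = 2.664
GE = 3.8 + 2.664
GE = 6.464

6.464


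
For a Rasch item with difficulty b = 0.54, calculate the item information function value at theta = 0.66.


P = 1/(1+exp(-(0.66-0.54))) = 0.53
I = P*(1-P) = 0.53 * 0.47
I = 0.2491

0.2491


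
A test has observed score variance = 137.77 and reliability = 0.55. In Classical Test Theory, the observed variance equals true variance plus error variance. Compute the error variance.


var_true = rxx * var_obs = 0.55 * 137.77 = 75.7735
var_error = var_obs - var_true
var_error = 137.77 - 75.7735
var_error = 61.9965

61.9965


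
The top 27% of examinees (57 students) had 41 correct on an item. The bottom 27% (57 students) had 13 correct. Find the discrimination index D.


p_upper = 41/57 = 0.7193
p_lower = 13/57 = 0.2281
D = 0.7193 - 0.2281 = 0.4912

0.4912


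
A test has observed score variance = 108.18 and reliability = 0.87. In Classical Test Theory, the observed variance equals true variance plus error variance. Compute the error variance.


var_true = rxx * var_obs = 0.87 * 108.18 = 94.1166
var_error = var_obs - var_true
var_error = 108.18 - 94.1166
var_error = 14.0634

14.0634


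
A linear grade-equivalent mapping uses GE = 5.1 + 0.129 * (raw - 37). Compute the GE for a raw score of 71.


raw - median = 71 - 37 = 34
slope * diff = 0.129 * 34 = 4.386
GE = 5.1 + 4.386
GE = 9.486

9.486


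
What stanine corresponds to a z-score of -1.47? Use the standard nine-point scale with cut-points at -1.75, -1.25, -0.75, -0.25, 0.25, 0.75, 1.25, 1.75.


Stanine boundaries: [-1.75, -1.25, -0.75, -0.25, 0.25, 0.75, 1.25, 1.75]
z = -1.47
Check each boundary:
  z >= -1.75 -> could be stanine 2
  z < -1.25
  z < -0.75
  z < -0.25
  z < 0.25
  z < 0.75
  z < 1.25
  z < 1.75
Highest qualifying boundary gives stanine = 2

2


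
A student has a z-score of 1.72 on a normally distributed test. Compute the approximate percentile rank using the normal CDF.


CDF(z) = 0.5 * (1 + erf(z/sqrt(2)))
erf(1.2162) = 0.9146
CDF = 0.9573
Percentile rank = 0.9573 * 100 = 95.73

95.73


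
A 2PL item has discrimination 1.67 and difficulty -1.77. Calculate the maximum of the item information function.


For 2PL, max info at theta = b = -1.77
I_max = a^2 / 4 = 1.67^2 / 4
= 2.7889 / 4
I_max = 0.6972

0.6972


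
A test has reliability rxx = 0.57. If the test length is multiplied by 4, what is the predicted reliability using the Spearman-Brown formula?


r_new = (n * rxx) / (1 + (n-1) * rxx)
r_new = (4 * 0.57) / (1 + 3 * 0.57)
r_new = 2.28 / 2.71
r_new = 0.8413

0.8413


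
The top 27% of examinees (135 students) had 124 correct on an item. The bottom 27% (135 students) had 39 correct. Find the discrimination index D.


p_upper = 124/135 = 0.9185
p_lower = 39/135 = 0.2889
D = 0.9185 - 0.2889 = 0.6296

0.6296


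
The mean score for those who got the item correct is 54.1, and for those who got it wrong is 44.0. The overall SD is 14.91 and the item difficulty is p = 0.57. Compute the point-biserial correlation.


q = 1 - p = 0.43
rpb = ((M1 - M0) / SD) * sqrt(p * q)
rpb = ((54.1 - 44.0) / 14.91) * sqrt(0.57 * 0.43)
rpb = 0.3354

0.3354


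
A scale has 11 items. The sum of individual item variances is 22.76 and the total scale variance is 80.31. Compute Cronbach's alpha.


alpha = (k/(k-1)) * (1 - sum(si^2)/s_total^2)
= (11/10) * (1 - 22.76/80.31)
alpha = 0.7883

0.7883


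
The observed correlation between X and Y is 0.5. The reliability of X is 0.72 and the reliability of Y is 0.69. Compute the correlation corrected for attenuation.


r_corrected = rxy / sqrt(rxx * ryy)
= 0.5 / sqrt(0.72 * 0.69)
= 0.5 / sqrt(0.4968)
= 0.5 / 0.70484
r_corrected = 0.7094

0.7094


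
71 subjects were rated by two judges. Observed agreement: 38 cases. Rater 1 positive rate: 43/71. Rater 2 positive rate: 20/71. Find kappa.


P_o = 38/71 = 0.535211
P_e = (43*20 + 28*51) / 5041 = 0.453878
kappa = (P_o - P_e) / (1 - P_e)
kappa = (0.535211 - 0.453878) / (1 - 0.453878)
kappa = 0.1489

0.1489


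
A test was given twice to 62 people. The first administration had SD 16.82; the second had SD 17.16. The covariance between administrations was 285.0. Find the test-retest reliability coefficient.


r = cov(X,Y) / (SD_X * SD_Y)
r = 285.0 / (16.82 * 17.16)
r = 285.0 / 288.6312
r = 0.9874

0.9874


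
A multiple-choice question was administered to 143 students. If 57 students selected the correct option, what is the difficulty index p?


Item difficulty p = number correct / total examinees
p = 57 / 143
p = 0.3986

0.3986


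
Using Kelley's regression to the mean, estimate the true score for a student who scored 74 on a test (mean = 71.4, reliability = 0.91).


T_est = rxx * X + (1 - rxx) * mean
T_est = 0.91 * 74 + 0.09 * 71.4
T_est = 67.34 + 6.426
T_est = 73.766

73.766


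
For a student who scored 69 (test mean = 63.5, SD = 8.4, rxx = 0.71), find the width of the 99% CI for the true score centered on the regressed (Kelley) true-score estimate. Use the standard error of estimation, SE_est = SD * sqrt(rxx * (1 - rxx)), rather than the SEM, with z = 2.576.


True score estimate = 0.71*69 + 0.29*63.5 = 67.405
SE_est = SD * sqrt(rxx * (1 - rxx)) = 8.4 * sqrt(0.71 * 0.29) = 8.4 * sqrt(0.2059) = 3.811601
CI = T_est +/- z * SE_est, so width = 2 * z * SE_est = 2 * 2.576 * 3.811601
Width = 19.6374

19.6374


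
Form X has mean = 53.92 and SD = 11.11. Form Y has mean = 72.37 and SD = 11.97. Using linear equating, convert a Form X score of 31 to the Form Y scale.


slope = SD_Y / SD_X = 11.97 / 11.11 ~ 1.0774
intercept = mean_Y - slope * mean_X = 72.37 - (11.97 / 11.11) * 53.92 ~ 14.2762
Y = slope * X + intercept. To avoid rounding drift from the rounded slope/intercept, evaluate the equivalent form Y = mean_Y + SD_Y * (X - mean_X) / SD_X at full precision:
Y = 72.37 + 11.97 * (31 - 53.92) / 11.11
Y = 72.37 - 11.97 * 22.92 / 11.11
Y = 72.37 - 274.3524 / 11.11
Y = 72.37 - 24.6942
Y = 47.6758

47.6758


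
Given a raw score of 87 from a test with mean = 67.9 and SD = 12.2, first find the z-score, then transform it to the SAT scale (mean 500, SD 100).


z = (X - mean) / SD = (87 - 67.9) / 12.2
z = 19.1 / 12.2
z = 1.5656
SAT-scale = SAT = 500 + 100z
Carry z at full precision (z = 19.1 / 12.2) into the conversion:
SAT-scale = 500 + 100 * (19.1 / 12.2) = 500 + 1910 / 12.2
SAT-scale = 500 + 156.5574
SAT-scale = 656.5574

656.5574


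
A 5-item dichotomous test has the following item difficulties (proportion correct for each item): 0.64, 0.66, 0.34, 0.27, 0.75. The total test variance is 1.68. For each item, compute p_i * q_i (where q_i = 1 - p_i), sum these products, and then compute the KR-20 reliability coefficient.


For each item, compute p_i * q_i:
  Item 1: 0.64 * 0.36 = 0.2304
  Item 2: 0.66 * 0.34 = 0.2244
  Item 3: 0.34 * 0.66 = 0.2244
  Item 4: 0.27 * 0.73 = 0.1971
  Item 5: 0.75 * 0.25 = 0.1875
Sum(p_i * q_i) = 0.2304 + 0.2244 + 0.2244 + 0.1971 + 0.1875 = 1.0638
KR-20 = (k/(k-1)) * (1 - Sum(p_i*q_i) / Var_total)
= (5/4) * (1 - 1.0638/1.68)
= 1.25 * 0.3668
KR-20 = 0.4585

0.4585


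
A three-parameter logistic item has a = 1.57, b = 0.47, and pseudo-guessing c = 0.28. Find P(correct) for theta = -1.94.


logit = 1.57*(-1.94 - 0.47) = -3.7837
P* = 1/(1 + exp(--3.7837)) = 0.0222
P = 0.28 + (1 - 0.28) * 0.0222
P = 0.296

0.296
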